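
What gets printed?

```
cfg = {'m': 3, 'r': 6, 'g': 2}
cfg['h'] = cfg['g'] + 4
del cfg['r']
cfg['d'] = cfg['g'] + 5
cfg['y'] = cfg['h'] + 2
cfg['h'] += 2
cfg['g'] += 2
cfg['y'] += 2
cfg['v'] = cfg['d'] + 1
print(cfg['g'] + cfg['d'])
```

cfg['h'] = cfg['g']+4 = 6 → {'m': 3, 'r': 6, 'g': 2, 'h': 6}
del 'r' → {'m': 3, 'g': 2, 'h': 6}
cfg['d'] = cfg['g']+5 = 7 → {'m': 3, 'g': 2, 'h': 6, 'd': 7}
cfg['y'] = cfg['h']+2 = 8 → {'m': 3, 'g': 2, 'h': 6, 'd': 7, 'y': 8}
cfg['h'] = 6+2 = 8 → {'m': 3, 'g': 2, 'h': 8, 'd': 7, 'y': 8}
cfg['g'] = 2+2 = 4 → {'m': 3, 'g': 4, 'h': 8, 'd': 7, 'y': 8}
cfg['y'] = 8+2 = 10 → {'m': 3, 'g': 4, 'h': 8, 'd': 7, 'y': 10}
cfg['v'] = cfg['d']+1 = 8 → {'m': 3, 'g': 4, 'h': 8, 'd': 7, 'y': 10, 'v': 8}
cfg['g']+cfg['d'] = 4+7 = 11

11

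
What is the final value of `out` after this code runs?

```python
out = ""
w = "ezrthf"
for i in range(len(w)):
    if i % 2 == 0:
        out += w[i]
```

'erh'

i=0: add 'e' → 'e'
i=1: skip
i=2: add 'r' → 'er'
i=3: skip
i=4: add 'h' → 'erh'
i=5: skip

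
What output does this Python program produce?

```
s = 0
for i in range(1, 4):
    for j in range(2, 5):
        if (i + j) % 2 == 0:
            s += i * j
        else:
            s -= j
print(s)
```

9

i=1,j=2: odd sum, s = 0-2 = -2
i=1,j=3: even sum, s = (-2)+3 = 1
i=1,j=4: odd sum, s = 1-4 = -3
i=2,j=2: even sum, s = (-3)+4 = 1
i=2,j=3: odd sum, s = 1-3 = -2
i=2,j=4: even sum, s = (-2)+8 = 6
i=3,j=2: odd sum, s = 6-2 = 4
i=3,j=3: even sum, s = 4+9 = 13
i=3,j=4: odd sum, s = 13-4 = 9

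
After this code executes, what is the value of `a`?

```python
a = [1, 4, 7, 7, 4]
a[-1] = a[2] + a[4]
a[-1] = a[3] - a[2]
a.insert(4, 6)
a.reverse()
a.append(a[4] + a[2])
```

[0, 6, 7, 7, 4, 1, 11]

a[-1] = a[2]+a[4] = 7+4 = 11 → [1, 4, 7, 7, 11]
a[-1] = a[3]-a[2] = 7-7 = 0 → [1, 4, 7, 7, 0]
insert 6 at 4 → [1, 4, 7, 7, 6, 0]
reverse → [0, 6, 7, 7, 4, 1]
append a[4]+a[2] = 4+7 = 11 → [0, 6, 7, 7, 4, 1, 11]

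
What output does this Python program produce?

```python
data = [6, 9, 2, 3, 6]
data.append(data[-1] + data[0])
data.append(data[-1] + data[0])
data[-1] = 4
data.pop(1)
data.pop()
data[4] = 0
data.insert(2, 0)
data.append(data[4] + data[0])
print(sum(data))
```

29

append data[-1]+data[0] = 6+6 = 12 → [6, 9, 2, 3, 6, 12]
append data[-1]+data[0] = 12+6 = 18 → [6, 9, 2, 3, 6, 12, 18]
data[-1] = 4 → [6, 9, 2, 3, 6, 12, 4]
pop(1) removes 9 → [6, 2, 3, 6, 12, 4]
pop() removes 4 → [6, 2, 3, 6, 12]
data[4] = 0 → [6, 2, 3, 6, 0]
insert 0 at 2 → [6, 2, 0, 3, 6, 0]
append data[4]+data[0] = 6+6 = 12 → [6, 2, 0, 3, 6, 0, 12]
sum = 29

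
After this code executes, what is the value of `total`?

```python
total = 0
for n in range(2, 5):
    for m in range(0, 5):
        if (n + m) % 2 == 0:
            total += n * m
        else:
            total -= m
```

n=2,m=0: even sum, total = 0+0 = 0
n=2,m=1: odd sum, total = 0-1 = -1
n=2,m=2: even sum, total = (-1)+4 = 3
n=2,m=3: odd sum, total = 3-3 = 0
n=2,m=4: even sum, total = 0+8 = 8
n=3,m=0: odd sum, total = 8-0 = 8
n=3,m=1: even sum, total = 8+3 = 11
n=3,m=2: odd sum, total = 11-2 = 9
n=3,m=3: even sum, total = 9+9 = 18
n=3,m=4: odd sum, total = 18-4 = 14
n=4,m=0: even sum, total = 14+0 = 14
n=4,m=1: odd sum, total = 14-1 = 13
n=4,m=2: even sum, total = 13+8 = 21
n=4,m=3: odd sum, total = 21-3 = 18
n=4,m=4: even sum, total = 18+16 = 34

34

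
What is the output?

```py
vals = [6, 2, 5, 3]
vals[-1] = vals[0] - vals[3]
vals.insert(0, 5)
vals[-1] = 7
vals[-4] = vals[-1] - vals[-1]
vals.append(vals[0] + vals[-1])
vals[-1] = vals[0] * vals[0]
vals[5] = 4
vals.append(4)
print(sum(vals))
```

27

vals[-1] = vals[0]-vals[3] = 6-3 = 3 → [6, 2, 5, 3]
insert 5 at 0 → [5, 6, 2, 5, 3]
vals[-1] = 7 → [5, 6, 2, 5, 7]
vals[-4] = vals[-1]-vals[-1] = 7-7 = 0 → [5, 0, 2, 5, 7]
append vals[0]+vals[-1] = 5+7 = 12 → [5, 0, 2, 5, 7, 12]
vals[-1] = vals[0]*vals[0] = 5*5 = 25 → [5, 0, 2, 5, 7, 25]
vals[5] = 4 → [5, 0, 2, 5, 7, 4]
append 4 → [5, 0, 2, 5, 7, 4, 4]
sum = 27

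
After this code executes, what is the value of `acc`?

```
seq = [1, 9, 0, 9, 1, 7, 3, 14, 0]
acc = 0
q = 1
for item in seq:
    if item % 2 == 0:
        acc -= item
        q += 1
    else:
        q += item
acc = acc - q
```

-48

item=1: not even; q=2
item=9: not even; q=11
item=0: even, acc = 0-0 = 0; q=12
item=9: not even; q=21
item=1: not even; q=22
item=7: not even; q=29
item=3: not even; q=32
item=14: even, acc = 0-14 = -14; q=33
item=0: even, acc = (-14)-0 = -14; q=34
acc-q = (-14)-34 = -48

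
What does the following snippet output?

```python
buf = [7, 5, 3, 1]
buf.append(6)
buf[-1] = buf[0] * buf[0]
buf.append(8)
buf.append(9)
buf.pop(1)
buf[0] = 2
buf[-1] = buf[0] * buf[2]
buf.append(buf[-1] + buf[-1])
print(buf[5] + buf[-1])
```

6

append 6 → [7, 5, 3, 1, 6]
buf[-1] = buf[0]*buf[0] = 7*7 = 49 → [7, 5, 3, 1, 49]
append 8 → [7, 5, 3, 1, 49, 8]
append 9 → [7, 5, 3, 1, 49, 8, 9]
pop(1) removes 5 → [7, 3, 1, 49, 8, 9]
buf[0] = 2 → [2, 3, 1, 49, 8, 9]
buf[-1] = buf[0]*buf[2] = 2*1 = 2 → [2, 3, 1, 49, 8, 2]
append buf[-1]+buf[-1] = 2+2 = 4 → [2, 3, 1, 49, 8, 2, 4]
buf[5]+buf[-1] = 2+4 = 6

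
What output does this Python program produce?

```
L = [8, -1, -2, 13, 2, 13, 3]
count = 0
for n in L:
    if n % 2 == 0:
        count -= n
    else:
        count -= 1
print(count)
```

n=8: even, count = 0-8 = -8
n=-1: not even, count = (-8)-1 = -9
n=-2: even, count = (-9)-(-2) = -7
n=13: not even, count = (-7)-1 = -8
n=2: even, count = (-8)-2 = -10
n=13: not even, count = (-10)-1 = -11
n=3: not even, count = (-11)-1 = -12

-12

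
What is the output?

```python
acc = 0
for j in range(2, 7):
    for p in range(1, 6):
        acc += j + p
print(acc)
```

175

j=2,p=1: acc = 0+3 = 3
j=2,p=2: acc = 3+4 = 7
j=2,p=3: acc = 7+5 = 12
j=2,p=4: acc = 12+6 = 18
j=2,p=5: acc = 18+7 = 25
j=3,p=1: acc = 25+4 = 29
j=3,p=2: acc = 29+5 = 34
j=3,p=3: acc = 34+6 = 40
j=3,p=4: acc = 40+7 = 47
j=3,p=5: acc = 47+8 = 55
j=4,p=1: acc = 55+5 = 60
j=4,p=2: acc = 60+6 = 66
j=4,p=3: acc = 66+7 = 73
j=4,p=4: acc = 73+8 = 81
j=4,p=5: acc = 81+9 = 90
j=5,p=1: acc = 90+6 = 96
j=5,p=2: acc = 96+7 = 103
j=5,p=3: acc = 103+8 = 111
j=5,p=4: acc = 111+9 = 120
j=5,p=5: acc = 120+10 = 130
j=6,p=1: acc = 130+7 = 137
j=6,p=2: acc = 137+8 = 145
j=6,p=3: acc = 145+9 = 154
j=6,p=4: acc = 154+10 = 164
j=6,p=5: acc = 164+11 = 175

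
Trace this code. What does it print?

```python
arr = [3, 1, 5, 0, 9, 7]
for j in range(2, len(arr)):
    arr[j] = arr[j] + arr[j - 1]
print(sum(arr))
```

53

j=2: arr[2] = 5+1 = 6 → [3, 1, 6, 0, 9, 7]
j=3: arr[3] = 0+6 = 6 → [3, 1, 6, 6, 9, 7]
j=4: arr[4] = 9+6 = 15 → [3, 1, 6, 6, 15, 7]
j=5: arr[5] = 7+15 = 22 → [3, 1, 6, 6, 15, 22]
sum = 53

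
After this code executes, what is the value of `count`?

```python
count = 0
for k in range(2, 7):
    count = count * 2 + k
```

88

k=2: count = 0*2+2 = 2
k=3: count = 2*2+3 = 7
k=4: count = 7*2+4 = 18
k=5: count = 18*2+5 = 41
k=6: count = 41*2+6 = 88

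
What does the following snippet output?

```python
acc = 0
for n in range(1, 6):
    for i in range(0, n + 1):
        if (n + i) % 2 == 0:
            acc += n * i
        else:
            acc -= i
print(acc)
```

73

n=1,i=0: odd sum, acc = 0-0 = 0
n=1,i=1: even sum, acc = 0+1 = 1
n=2,i=0: even sum, acc = 1+0 = 1
n=2,i=1: odd sum, acc = 1-1 = 0
n=2,i=2: even sum, acc = 0+4 = 4
n=3,i=0: odd sum, acc = 4-0 = 4
n=3,i=1: even sum, acc = 4+3 = 7
n=3,i=2: odd sum, acc = 7-2 = 5
n=3,i=3: even sum, acc = 5+9 = 14
n=4,i=0: even sum, acc = 14+0 = 14
n=4,i=1: odd sum, acc = 14-1 = 13
n=4,i=2: even sum, acc = 13+8 = 21
n=4,i=3: odd sum, acc = 21-3 = 18
n=4,i=4: even sum, acc = 18+16 = 34
n=5,i=0: odd sum, acc = 34-0 = 34
n=5,i=1: even sum, acc = 34+5 = 39
n=5,i=2: odd sum, acc = 39-2 = 37
n=5,i=3: even sum, acc = 37+15 = 52
n=5,i=4: odd sum, acc = 52-4 = 48
n=5,i=5: even sum, acc = 48+25 = 73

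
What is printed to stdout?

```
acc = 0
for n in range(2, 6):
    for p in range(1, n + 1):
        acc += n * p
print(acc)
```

139

n=2,p=1: acc = 0+2 = 2
n=2,p=2: acc = 2+4 = 6
n=3,p=1: acc = 6+3 = 9
n=3,p=2: acc = 9+6 = 15
n=3,p=3: acc = 15+9 = 24
n=4,p=1: acc = 24+4 = 28
n=4,p=2: acc = 28+8 = 36
n=4,p=3: acc = 36+12 = 48
n=4,p=4: acc = 48+16 = 64
n=5,p=1: acc = 64+5 = 69
n=5,p=2: acc = 69+10 = 79
n=5,p=3: acc = 79+15 = 94
n=5,p=4: acc = 94+20 = 114
n=5,p=5: acc = 114+25 = 139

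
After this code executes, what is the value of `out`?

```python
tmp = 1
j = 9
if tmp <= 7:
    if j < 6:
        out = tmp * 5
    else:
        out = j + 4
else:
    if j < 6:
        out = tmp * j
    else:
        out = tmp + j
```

13

tmp=1, j=9
tmp <= 7 is True; j < 6 is False
→ out = j + 4 = 13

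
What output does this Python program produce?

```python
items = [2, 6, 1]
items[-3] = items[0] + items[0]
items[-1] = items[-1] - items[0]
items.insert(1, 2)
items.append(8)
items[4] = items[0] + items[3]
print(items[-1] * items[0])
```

items[-3] = items[0]+items[0] = 2+2 = 4 → [4, 6, 1]
items[-1] = items[-1]-items[0] = 1-4 = -3 → [4, 6, -3]
insert 2 at 1 → [4, 2, 6, -3]
append 8 → [4, 2, 6, -3, 8]
items[4] = items[0]+items[3] = 4+(-3) = 1 → [4, 2, 6, -3, 1]
items[-1]*items[0] = 1*4 = 4

4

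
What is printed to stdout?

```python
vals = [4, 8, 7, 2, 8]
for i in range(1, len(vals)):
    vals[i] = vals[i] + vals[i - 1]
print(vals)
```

[4, 12, 19, 21, 29]

i=1: vals[1] = 8+4 = 12 → [4, 12, 7, 2, 8]
i=2: vals[2] = 7+12 = 19 → [4, 12, 19, 2, 8]
i=3: vals[3] = 2+19 = 21 → [4, 12, 19, 21, 8]
i=4: vals[4] = 8+21 = 29 → [4, 12, 19, 21, 29]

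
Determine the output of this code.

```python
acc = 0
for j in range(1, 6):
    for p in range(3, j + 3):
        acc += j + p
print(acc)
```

j=1,p=3: acc = 0+4 = 4
j=2,p=3: acc = 4+5 = 9
j=2,p=4: acc = 9+6 = 15
j=3,p=3: acc = 15+6 = 21
j=3,p=4: acc = 21+7 = 28
j=3,p=5: acc = 28+8 = 36
j=4,p=3: acc = 36+7 = 43
j=4,p=4: acc = 43+8 = 51
j=4,p=5: acc = 51+9 = 60
j=4,p=6: acc = 60+10 = 70
j=5,p=3: acc = 70+8 = 78
j=5,p=4: acc = 78+9 = 87
j=5,p=5: acc = 87+10 = 97
j=5,p=6: acc = 97+11 = 108
j=5,p=7: acc = 108+12 = 120

120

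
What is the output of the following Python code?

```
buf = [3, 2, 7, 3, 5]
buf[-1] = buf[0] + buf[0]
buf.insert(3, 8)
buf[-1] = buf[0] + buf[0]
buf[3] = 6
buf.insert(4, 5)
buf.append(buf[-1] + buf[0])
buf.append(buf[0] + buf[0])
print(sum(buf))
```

buf[-1] = buf[0]+buf[0] = 3+3 = 6 → [3, 2, 7, 3, 6]
insert 8 at 3 → [3, 2, 7, 8, 3, 6]
buf[-1] = buf[0]+buf[0] = 3+3 = 6 → [3, 2, 7, 8, 3, 6]
buf[3] = 6 → [3, 2, 7, 6, 3, 6]
insert 5 at 4 → [3, 2, 7, 6, 5, 3, 6]
append buf[-1]+buf[0] = 6+3 = 9 → [3, 2, 7, 6, 5, 3, 6, 9]
append buf[0]+buf[0] = 3+3 = 6 → [3, 2, 7, 6, 5, 3, 6, 9, 6]
sum = 47

47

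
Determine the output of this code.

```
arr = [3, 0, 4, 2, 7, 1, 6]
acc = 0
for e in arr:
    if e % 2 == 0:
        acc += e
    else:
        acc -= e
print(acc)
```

e=3: not even, acc = 0-3 = -3
e=0: even, acc = (-3)+0 = -3
e=4: even, acc = (-3)+4 = 1
e=2: even, acc = 1+2 = 3
e=7: not even, acc = 3-7 = -4
e=1: not even, acc = (-4)-1 = -5
e=6: even, acc = (-5)+6 = 1

1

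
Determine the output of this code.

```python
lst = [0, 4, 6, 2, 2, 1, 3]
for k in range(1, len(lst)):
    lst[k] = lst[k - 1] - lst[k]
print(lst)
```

k=1: lst[1] = 0-4 = -4 → [0, -4, 6, 2, 2, 1, 3]
k=2: lst[2] = (-4)-6 = -10 → [0, -4, -10, 2, 2, 1, 3]
k=3: lst[3] = (-10)-2 = -12 → [0, -4, -10, -12, 2, 1, 3]
k=4: lst[4] = (-12)-2 = -14 → [0, -4, -10, -12, -14, 1, 3]
k=5: lst[5] = (-14)-1 = -15 → [0, -4, -10, -12, -14, -15, 3]
k=6: lst[6] = (-15)-3 = -18 → [0, -4, -10, -12, -14, -15, -18]

[0, -4, -10, -12, -14, -15, -18]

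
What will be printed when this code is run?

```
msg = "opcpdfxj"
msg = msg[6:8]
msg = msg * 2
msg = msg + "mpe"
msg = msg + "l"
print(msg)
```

slice [6:8] → 'xj'
repeat ×2 → 'xjxj'
+ 'mpe' → 'xjxjmpe'
+ 'l' → 'xjxjmpel'

xjxjmpel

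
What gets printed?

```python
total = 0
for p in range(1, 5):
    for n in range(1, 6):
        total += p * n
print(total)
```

150

p=1,n=1: total = 0+1 = 1
p=1,n=2: total = 1+2 = 3
p=1,n=3: total = 3+3 = 6
p=1,n=4: total = 6+4 = 10
p=1,n=5: total = 10+5 = 15
p=2,n=1: total = 15+2 = 17
p=2,n=2: total = 17+4 = 21
p=2,n=3: total = 21+6 = 27
p=2,n=4: total = 27+8 = 35
p=2,n=5: total = 35+10 = 45
p=3,n=1: total = 45+3 = 48
p=3,n=2: total = 48+6 = 54
p=3,n=3: total = 54+9 = 63
p=3,n=4: total = 63+12 = 75
p=3,n=5: total = 75+15 = 90
p=4,n=1: total = 90+4 = 94
p=4,n=2: total = 94+8 = 102
p=4,n=3: total = 102+12 = 114
p=4,n=4: total = 114+16 = 130
p=4,n=5: total = 130+20 = 150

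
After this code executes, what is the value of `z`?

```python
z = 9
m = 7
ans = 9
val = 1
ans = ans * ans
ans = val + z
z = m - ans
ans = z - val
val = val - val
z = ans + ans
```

-8

ans = 9*9 = 81
ans = 1+9 = 10
z = 7-10 = -3
ans = (-3)-1 = -4
val = 1-1 = 0
z = (-4)+(-4) = -8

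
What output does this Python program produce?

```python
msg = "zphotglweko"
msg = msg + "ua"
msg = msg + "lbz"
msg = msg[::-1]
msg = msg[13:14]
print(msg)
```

h

+ 'ua' → 'zphotglwekoua'
+ 'lbz' → 'zphotglwekoualbz'
reverse → 'zblauokewlgtohpz'
slice [13:14] → 'h'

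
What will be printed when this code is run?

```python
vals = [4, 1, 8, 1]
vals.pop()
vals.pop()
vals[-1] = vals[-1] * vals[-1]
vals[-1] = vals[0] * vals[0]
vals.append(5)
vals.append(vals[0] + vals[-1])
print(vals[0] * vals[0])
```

pop() removes 1 → [4, 1, 8]
pop() removes 8 → [4, 1]
vals[-1] = vals[-1]*vals[-1] = 1*1 = 1 → [4, 1]
vals[-1] = vals[0]*vals[0] = 4*4 = 16 → [4, 16]
append 5 → [4, 16, 5]
append vals[0]+vals[-1] = 4+5 = 9 → [4, 16, 5, 9]
vals[0]*vals[0] = 4*4 = 16

16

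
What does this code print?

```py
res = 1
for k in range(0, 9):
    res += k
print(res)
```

k=0: res = 1+0 = 1
k=1: res = 1+1 = 2
k=2: res = 2+2 = 4
k=3: res = 4+3 = 7
k=4: res = 7+4 = 11
k=5: res = 11+5 = 16
k=6: res = 16+6 = 22
k=7: res = 22+7 = 29
k=8: res = 29+8 = 37

37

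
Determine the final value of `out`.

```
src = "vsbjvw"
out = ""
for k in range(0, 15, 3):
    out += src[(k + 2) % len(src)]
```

k=0: add src[2]='b' → 'b'
k=3: add src[5]='w' → 'bw'
k=6: add src[2]='b' → 'bwb'
k=9: add src[5]='w' → 'bwbw'
k=12: add src[2]='b' → 'bwbwb'

'bwbwb'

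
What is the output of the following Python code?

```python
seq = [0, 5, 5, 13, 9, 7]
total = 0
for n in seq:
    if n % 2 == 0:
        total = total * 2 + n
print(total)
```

n=0: even, total = 0*2+0 = 0
n=5: not even
n=5: not even
n=13: not even
n=9: not even
n=7: not even

0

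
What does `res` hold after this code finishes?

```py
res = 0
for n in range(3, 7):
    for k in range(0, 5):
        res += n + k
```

130

n=3,k=0: res = 0+3 = 3
n=3,k=1: res = 3+4 = 7
n=3,k=2: res = 7+5 = 12
n=3,k=3: res = 12+6 = 18
n=3,k=4: res = 18+7 = 25
n=4,k=0: res = 25+4 = 29
n=4,k=1: res = 29+5 = 34
n=4,k=2: res = 34+6 = 40
n=4,k=3: res = 40+7 = 47
n=4,k=4: res = 47+8 = 55
n=5,k=0: res = 55+5 = 60
n=5,k=1: res = 60+6 = 66
n=5,k=2: res = 66+7 = 73
n=5,k=3: res = 73+8 = 81
n=5,k=4: res = 81+9 = 90
n=6,k=0: res = 90+6 = 96
n=6,k=1: res = 96+7 = 103
n=6,k=2: res = 103+8 = 111
n=6,k=3: res = 111+9 = 120
n=6,k=4: res = 120+10 = 130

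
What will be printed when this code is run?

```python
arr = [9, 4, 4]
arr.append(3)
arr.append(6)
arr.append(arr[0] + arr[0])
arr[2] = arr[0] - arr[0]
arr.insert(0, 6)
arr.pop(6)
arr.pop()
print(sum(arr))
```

append 3 → [9, 4, 4, 3]
append 6 → [9, 4, 4, 3, 6]
append arr[0]+arr[0] = 9+9 = 18 → [9, 4, 4, 3, 6, 18]
arr[2] = arr[0]-arr[0] = 9-9 = 0 → [9, 4, 0, 3, 6, 18]
insert 6 at 0 → [6, 9, 4, 0, 3, 6, 18]
pop(6) removes 18 → [6, 9, 4, 0, 3, 6]
pop() removes 6 → [6, 9, 4, 0, 3]
sum = 22

22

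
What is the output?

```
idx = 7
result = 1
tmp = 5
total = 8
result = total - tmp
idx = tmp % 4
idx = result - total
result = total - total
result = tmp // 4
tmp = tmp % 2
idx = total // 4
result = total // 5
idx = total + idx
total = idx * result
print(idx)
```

result = 8-5 = 3
idx = 5%4 = 1
idx = 3-8 = -5
result = 8-8 = 0
result = 5//4 = 1
tmp = 5%2 = 1
idx = 8//4 = 2
result = 8//5 = 1
idx = 8+2 = 10
total = 10*1 = 10

10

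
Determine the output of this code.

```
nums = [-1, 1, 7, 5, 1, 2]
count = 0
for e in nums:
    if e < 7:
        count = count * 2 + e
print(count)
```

16

e=-1: <7, count = 0*2+(-1) = -1
e=1: <7, count = (-1)*2+1 = -1
e=7: not <7
e=5: <7, count = (-1)*2+5 = 3
e=1: <7, count = 3*2+1 = 7
e=2: <7, count = 7*2+2 = 16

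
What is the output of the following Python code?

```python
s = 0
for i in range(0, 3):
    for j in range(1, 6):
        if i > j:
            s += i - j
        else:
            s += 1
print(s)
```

i=0,j=1: not 0>1, s = 0+1 = 1
i=0,j=2: not 0>2, s = 1+1 = 2
i=0,j=3: not 0>3, s = 2+1 = 3
i=0,j=4: not 0>4, s = 3+1 = 4
i=0,j=5: not 0>5, s = 4+1 = 5
i=1,j=1: not 1>1, s = 5+1 = 6
i=1,j=2: not 1>2, s = 6+1 = 7
i=1,j=3: not 1>3, s = 7+1 = 8
i=1,j=4: not 1>4, s = 8+1 = 9
i=1,j=5: not 1>5, s = 9+1 = 10
i=2,j=1: 2>1, s = 10+1 = 11
i=2,j=2: not 2>2, s = 11+1 = 12
i=2,j=3: not 2>3, s = 12+1 = 13
i=2,j=4: not 2>4, s = 13+1 = 14
i=2,j=5: not 2>5, s = 14+1 = 15

15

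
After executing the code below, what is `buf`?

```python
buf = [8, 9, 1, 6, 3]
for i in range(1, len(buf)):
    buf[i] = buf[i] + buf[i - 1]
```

[8, 17, 18, 24, 27]

i=1: buf[1] = 9+8 = 17 → [8, 17, 1, 6, 3]
i=2: buf[2] = 1+17 = 18 → [8, 17, 18, 6, 3]
i=3: buf[3] = 6+18 = 24 → [8, 17, 18, 24, 3]
i=4: buf[4] = 3+24 = 27 → [8, 17, 18, 24, 27]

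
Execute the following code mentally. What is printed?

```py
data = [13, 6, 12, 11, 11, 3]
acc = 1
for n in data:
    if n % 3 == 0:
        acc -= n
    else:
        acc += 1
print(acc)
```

n=13: not %3==0, acc = 1+1 = 2
n=6: %3==0, acc = 2-6 = -4
n=12: %3==0, acc = (-4)-12 = -16
n=11: not %3==0, acc = (-16)+1 = -15
n=11: not %3==0, acc = (-15)+1 = -14
n=3: %3==0, acc = (-14)-3 = -17

-17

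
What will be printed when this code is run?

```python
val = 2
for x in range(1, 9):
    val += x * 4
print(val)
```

146

x=1: val = 2+1*4 = 6
x=2: val = 6+2*4 = 14
x=3: val = 14+3*4 = 26
x=4: val = 26+4*4 = 42
x=5: val = 42+5*4 = 62
x=6: val = 62+6*4 = 86
x=7: val = 86+7*4 = 114
x=8: val = 114+8*4 = 146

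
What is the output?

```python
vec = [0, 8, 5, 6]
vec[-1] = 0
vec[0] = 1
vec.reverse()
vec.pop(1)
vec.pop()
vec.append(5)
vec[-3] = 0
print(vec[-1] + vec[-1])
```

10

vec[-1] = 0 → [0, 8, 5, 0]
vec[0] = 1 → [1, 8, 5, 0]
reverse → [0, 5, 8, 1]
pop(1) removes 5 → [0, 8, 1]
pop() removes 1 → [0, 8]
append 5 → [0, 8, 5]
vec[-3] = 0 → [0, 8, 5]
vec[-1]+vec[-1] = 5+5 = 10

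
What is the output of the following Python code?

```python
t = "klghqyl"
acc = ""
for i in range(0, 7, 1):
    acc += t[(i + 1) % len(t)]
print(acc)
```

lghqylk

i=0: add t[1]='l' → 'l'
i=1: add t[2]='g' → 'lg'
i=2: add t[3]='h' → 'lgh'
i=3: add t[4]='q' → 'lghq'
i=4: add t[5]='y' → 'lghqy'
i=5: add t[6]='l' → 'lghqyl'
i=6: add t[0]='k' → 'lghqylk'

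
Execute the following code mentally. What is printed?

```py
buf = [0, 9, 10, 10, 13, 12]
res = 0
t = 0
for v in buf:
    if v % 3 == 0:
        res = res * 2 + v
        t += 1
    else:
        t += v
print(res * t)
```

v=0: %3==0, res = 0*2+0 = 0; t=1
v=9: %3==0, res = 0*2+9 = 9; t=2
v=10: not %3==0; t=12
v=10: not %3==0; t=22
v=13: not %3==0; t=35
v=12: %3==0, res = 9*2+12 = 30; t=36
res*t = 30*36 = 1080

1080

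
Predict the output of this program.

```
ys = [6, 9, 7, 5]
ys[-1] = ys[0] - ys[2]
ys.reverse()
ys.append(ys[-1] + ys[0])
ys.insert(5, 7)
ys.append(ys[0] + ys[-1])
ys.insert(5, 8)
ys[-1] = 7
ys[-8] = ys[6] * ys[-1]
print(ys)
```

ys[-1] = ys[0]-ys[2] = 6-7 = -1 → [6, 9, 7, -1]
reverse → [-1, 7, 9, 6]
append ys[-1]+ys[0] = 6+(-1) = 5 → [-1, 7, 9, 6, 5]
insert 7 at 5 → [-1, 7, 9, 6, 5, 7]
append ys[0]+ys[-1] = (-1)+7 = 6 → [-1, 7, 9, 6, 5, 7, 6]
insert 8 at 5 → [-1, 7, 9, 6, 5, 8, 7, 6]
ys[-1] = 7 → [-1, 7, 9, 6, 5, 8, 7, 7]
ys[-8] = ys[6]*ys[-1] = 7*7 = 49 → [49, 7, 9, 6, 5, 8, 7, 7]

[49, 7, 9, 6, 5, 8, 7, 7]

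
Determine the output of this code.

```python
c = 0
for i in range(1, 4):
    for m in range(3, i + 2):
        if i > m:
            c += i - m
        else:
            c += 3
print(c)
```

i=2,m=3: not 2>3, c = 0+3 = 3
i=3,m=3: not 3>3, c = 3+3 = 6
i=3,m=4: not 3>4, c = 6+3 = 9

9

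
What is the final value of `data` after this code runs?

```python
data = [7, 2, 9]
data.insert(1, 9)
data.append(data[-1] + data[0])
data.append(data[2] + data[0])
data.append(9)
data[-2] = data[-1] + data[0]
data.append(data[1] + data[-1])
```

insert 9 at 1 → [7, 9, 2, 9]
append data[-1]+data[0] = 9+7 = 16 → [7, 9, 2, 9, 16]
append data[2]+data[0] = 2+7 = 9 → [7, 9, 2, 9, 16, 9]
append 9 → [7, 9, 2, 9, 16, 9, 9]
data[-2] = data[-1]+data[0] = 9+7 = 16 → [7, 9, 2, 9, 16, 16, 9]
append data[1]+data[-1] = 9+9 = 18 → [7, 9, 2, 9, 16, 16, 9, 18]

[7, 9, 2, 9, 16, 16, 9, 18]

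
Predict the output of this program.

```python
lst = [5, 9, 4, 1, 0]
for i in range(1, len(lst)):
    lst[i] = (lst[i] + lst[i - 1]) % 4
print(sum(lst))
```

15

i=1: lst[1] = (9+5)%4 = 2 → [5, 2, 4, 1, 0]
i=2: lst[2] = (4+2)%4 = 2 → [5, 2, 2, 1, 0]
i=3: lst[3] = (1+2)%4 = 3 → [5, 2, 2, 3, 0]
i=4: lst[4] = (0+3)%4 = 3 → [5, 2, 2, 3, 3]
sum = 15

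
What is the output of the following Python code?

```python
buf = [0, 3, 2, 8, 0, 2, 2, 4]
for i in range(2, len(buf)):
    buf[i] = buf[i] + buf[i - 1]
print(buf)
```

i=2: buf[2] = 2+3 = 5 → [0, 3, 5, 8, 0, 2, 2, 4]
i=3: buf[3] = 8+5 = 13 → [0, 3, 5, 13, 0, 2, 2, 4]
i=4: buf[4] = 0+13 = 13 → [0, 3, 5, 13, 13, 2, 2, 4]
i=5: buf[5] = 2+13 = 15 → [0, 3, 5, 13, 13, 15, 2, 4]
i=6: buf[6] = 2+15 = 17 → [0, 3, 5, 13, 13, 15, 17, 4]
i=7: buf[7] = 4+17 = 21 → [0, 3, 5, 13, 13, 15, 17, 21]

[0, 3, 5, 13, 13, 15, 17, 21]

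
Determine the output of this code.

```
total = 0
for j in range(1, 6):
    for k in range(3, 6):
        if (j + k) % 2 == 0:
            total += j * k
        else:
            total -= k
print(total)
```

68

j=1,k=3: even sum, total = 0+3 = 3
j=1,k=4: odd sum, total = 3-4 = -1
j=1,k=5: even sum, total = (-1)+5 = 4
j=2,k=3: odd sum, total = 4-3 = 1
j=2,k=4: even sum, total = 1+8 = 9
j=2,k=5: odd sum, total = 9-5 = 4
j=3,k=3: even sum, total = 4+9 = 13
j=3,k=4: odd sum, total = 13-4 = 9
j=3,k=5: even sum, total = 9+15 = 24
j=4,k=3: odd sum, total = 24-3 = 21
j=4,k=4: even sum, total = 21+16 = 37
j=4,k=5: odd sum, total = 37-5 = 32
j=5,k=3: even sum, total = 32+15 = 47
j=5,k=4: odd sum, total = 47-4 = 43
j=5,k=5: even sum, total = 43+25 = 68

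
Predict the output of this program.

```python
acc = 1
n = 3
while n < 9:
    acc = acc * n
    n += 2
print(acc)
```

105

n=3: acc = 1*3 = 3
n=5: acc = 3*5 = 15
n=7: acc = 15*7 = 105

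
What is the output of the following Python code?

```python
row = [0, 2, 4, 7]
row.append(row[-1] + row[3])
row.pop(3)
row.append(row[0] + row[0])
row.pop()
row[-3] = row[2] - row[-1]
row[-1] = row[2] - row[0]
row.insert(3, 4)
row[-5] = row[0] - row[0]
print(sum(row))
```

append row[-1]+row[3] = 7+7 = 14 → [0, 2, 4, 7, 14]
pop(3) removes 7 → [0, 2, 4, 14]
append row[0]+row[0] = 0+0 = 0 → [0, 2, 4, 14, 0]
pop() removes 0 → [0, 2, 4, 14]
row[-3] = row[2]-row[-1] = 4-14 = -10 → [0, -10, 4, 14]
row[-1] = row[2]-row[0] = 4-0 = 4 → [0, -10, 4, 4]
insert 4 at 3 → [0, -10, 4, 4, 4]
row[-5] = row[0]-row[0] = 0-0 = 0 → [0, -10, 4, 4, 4]
sum = 2

2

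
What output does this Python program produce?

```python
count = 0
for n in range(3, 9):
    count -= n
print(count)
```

n=3: count = 0-3 = -3
n=4: count = (-3)-4 = -7
n=5: count = (-7)-5 = -12
n=6: count = (-12)-6 = -18
n=7: count = (-18)-7 = -25
n=8: count = (-25)-8 = -33

-33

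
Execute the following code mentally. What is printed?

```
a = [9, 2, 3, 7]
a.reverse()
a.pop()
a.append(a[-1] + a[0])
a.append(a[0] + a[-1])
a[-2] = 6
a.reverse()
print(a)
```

reverse → [7, 3, 2, 9]
pop() removes 9 → [7, 3, 2]
append a[-1]+a[0] = 2+7 = 9 → [7, 3, 2, 9]
append a[0]+a[-1] = 7+9 = 16 → [7, 3, 2, 9, 16]
a[-2] = 6 → [7, 3, 2, 6, 16]
reverse → [16, 6, 2, 3, 7]

[16, 6, 2, 3, 7]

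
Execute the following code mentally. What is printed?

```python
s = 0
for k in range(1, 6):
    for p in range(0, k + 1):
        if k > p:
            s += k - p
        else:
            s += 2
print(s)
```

k=1,p=0: 1>0, s = 0+1 = 1
k=1,p=1: not 1>1, s = 1+2 = 3
k=2,p=0: 2>0, s = 3+2 = 5
k=2,p=1: 2>1, s = 5+1 = 6
k=2,p=2: not 2>2, s = 6+2 = 8
k=3,p=0: 3>0, s = 8+3 = 11
k=3,p=1: 3>1, s = 11+2 = 13
k=3,p=2: 3>2, s = 13+1 = 14
k=3,p=3: not 3>3, s = 14+2 = 16
k=4,p=0: 4>0, s = 16+4 = 20
k=4,p=1: 4>1, s = 20+3 = 23
k=4,p=2: 4>2, s = 23+2 = 25
k=4,p=3: 4>3, s = 25+1 = 26
k=4,p=4: not 4>4, s = 26+2 = 28
k=5,p=0: 5>0, s = 28+5 = 33
k=5,p=1: 5>1, s = 33+4 = 37
k=5,p=2: 5>2, s = 37+3 = 40
k=5,p=3: 5>3, s = 40+2 = 42
k=5,p=4: 5>4, s = 42+1 = 43
k=5,p=5: not 5>5, s = 43+2 = 45

45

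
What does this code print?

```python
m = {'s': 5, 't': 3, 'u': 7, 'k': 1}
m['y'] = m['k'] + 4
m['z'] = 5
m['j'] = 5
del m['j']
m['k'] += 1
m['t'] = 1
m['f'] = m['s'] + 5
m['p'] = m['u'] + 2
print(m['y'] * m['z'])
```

m['y'] = m['k']+4 = 5 → {'s': 5, 't': 3, 'u': 7, 'k': 1, 'y': 5}
m['z'] = 5 → {'s': 5, 't': 3, 'u': 7, 'k': 1, 'y': 5, 'z': 5}
m['j'] = 5 → {'s': 5, 't': 3, 'u': 7, 'k': 1, 'y': 5, 'z': 5, 'j': 5}
del 'j' → {'s': 5, 't': 3, 'u': 7, 'k': 1, 'y': 5, 'z': 5}
m['k'] = 1+1 = 2 → {'s': 5, 't': 3, 'u': 7, 'k': 2, 'y': 5, 'z': 5}
m['t'] = 1 → {'s': 5, 't': 1, 'u': 7, 'k': 2, 'y': 5, 'z': 5}
m['f'] = m['s']+5 = 10 → {'s': 5, 't': 1, 'u': 7, 'k': 2, 'y': 5, 'z': 5, 'f': 10}
m['p'] = m['u']+2 = 9 → {'s': 5, 't': 1, 'u': 7, 'k': 2, 'y': 5, 'z': 5, 'f': 10, 'p': 9}
m['y']*m['z'] = 5*5 = 25

25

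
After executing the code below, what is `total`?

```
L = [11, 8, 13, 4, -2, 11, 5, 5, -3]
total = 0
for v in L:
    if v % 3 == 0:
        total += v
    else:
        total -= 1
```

-11

v=11: not %3==0, total = 0-1 = -1
v=8: not %3==0, total = (-1)-1 = -2
v=13: not %3==0, total = (-2)-1 = -3
v=4: not %3==0, total = (-3)-1 = -4
v=-2: not %3==0, total = (-4)-1 = -5
v=11: not %3==0, total = (-5)-1 = -6
v=5: not %3==0, total = (-6)-1 = -7
v=5: not %3==0, total = (-7)-1 = -8
v=-3: %3==0, total = (-8)+(-3) = -11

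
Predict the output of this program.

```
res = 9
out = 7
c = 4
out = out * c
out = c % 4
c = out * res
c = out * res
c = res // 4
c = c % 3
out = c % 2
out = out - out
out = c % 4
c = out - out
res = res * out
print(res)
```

out = 7*4 = 28
out = 4%4 = 0
c = 0*9 = 0
c = 0*9 = 0
c = 9//4 = 2
c = 2%3 = 2
out = 2%2 = 0
out = 0-0 = 0
out = 2%4 = 2
c = 2-2 = 0
res = 9*2 = 18

18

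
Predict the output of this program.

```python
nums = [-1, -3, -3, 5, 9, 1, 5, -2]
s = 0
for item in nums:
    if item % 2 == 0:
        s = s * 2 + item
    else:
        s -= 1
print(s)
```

-16

item=-1: not even, s = 0-1 = -1
item=-3: not even, s = (-1)-1 = -2
item=-3: not even, s = (-2)-1 = -3
item=5: not even, s = (-3)-1 = -4
item=9: not even, s = (-4)-1 = -5
item=1: not even, s = (-5)-1 = -6
item=5: not even, s = (-6)-1 = -7
item=-2: even, s = (-7)*2+(-2) = -16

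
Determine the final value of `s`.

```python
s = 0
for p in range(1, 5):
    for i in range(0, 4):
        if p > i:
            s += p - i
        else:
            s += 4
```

44

p=1,i=0: 1>0, s = 0+1 = 1
p=1,i=1: not 1>1, s = 1+4 = 5
p=1,i=2: not 1>2, s = 5+4 = 9
p=1,i=3: not 1>3, s = 9+4 = 13
p=2,i=0: 2>0, s = 13+2 = 15
p=2,i=1: 2>1, s = 15+1 = 16
p=2,i=2: not 2>2, s = 16+4 = 20
p=2,i=3: not 2>3, s = 20+4 = 24
p=3,i=0: 3>0, s = 24+3 = 27
p=3,i=1: 3>1, s = 27+2 = 29
p=3,i=2: 3>2, s = 29+1 = 30
p=3,i=3: not 3>3, s = 30+4 = 34
p=4,i=0: 4>0, s = 34+4 = 38
p=4,i=1: 4>1, s = 38+3 = 41
p=4,i=2: 4>2, s = 41+2 = 43
p=4,i=3: 4>3, s = 43+1 = 44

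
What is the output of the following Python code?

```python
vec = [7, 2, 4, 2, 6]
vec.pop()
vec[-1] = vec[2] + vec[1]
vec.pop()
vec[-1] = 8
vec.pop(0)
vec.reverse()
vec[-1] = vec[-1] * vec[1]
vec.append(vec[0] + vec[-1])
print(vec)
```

pop() removes 6 → [7, 2, 4, 2]
vec[-1] = vec[2]+vec[1] = 4+2 = 6 → [7, 2, 4, 6]
pop() removes 6 → [7, 2, 4]
vec[-1] = 8 → [7, 2, 8]
pop(0) removes 7 → [2, 8]
reverse → [8, 2]
vec[-1] = vec[-1]*vec[1] = 2*2 = 4 → [8, 4]
append vec[0]+vec[-1] = 8+4 = 12 → [8, 4, 12]

[8, 4, 12]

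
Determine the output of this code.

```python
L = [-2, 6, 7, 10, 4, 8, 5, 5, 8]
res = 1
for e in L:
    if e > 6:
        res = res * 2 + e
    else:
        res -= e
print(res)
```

e=-2: not >6, res = 1-(-2) = 3
e=6: not >6, res = 3-6 = -3
e=7: >6, res = (-3)*2+7 = 1
e=10: >6, res = 1*2+10 = 12
e=4: not >6, res = 12-4 = 8
e=8: >6, res = 8*2+8 = 24
e=5: not >6, res = 24-5 = 19
e=5: not >6, res = 19-5 = 14
e=8: >6, res = 14*2+8 = 36

36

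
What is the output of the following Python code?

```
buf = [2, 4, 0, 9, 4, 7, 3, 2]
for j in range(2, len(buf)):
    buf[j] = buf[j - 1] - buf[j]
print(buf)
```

j=2: buf[2] = 4-0 = 4 → [2, 4, 4, 9, 4, 7, 3, 2]
j=3: buf[3] = 4-9 = -5 → [2, 4, 4, -5, 4, 7, 3, 2]
j=4: buf[4] = (-5)-4 = -9 → [2, 4, 4, -5, -9, 7, 3, 2]
j=5: buf[5] = (-9)-7 = -16 → [2, 4, 4, -5, -9, -16, 3, 2]
j=6: buf[6] = (-16)-3 = -19 → [2, 4, 4, -5, -9, -16, -19, 2]
j=7: buf[7] = (-19)-2 = -21 → [2, 4, 4, -5, -9, -16, -19, -21]

[2, 4, 4, -5, -9, -16, -19, -21]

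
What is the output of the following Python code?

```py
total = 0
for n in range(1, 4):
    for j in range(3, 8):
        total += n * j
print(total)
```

n=1,j=3: total = 0+3 = 3
n=1,j=4: total = 3+4 = 7
n=1,j=5: total = 7+5 = 12
n=1,j=6: total = 12+6 = 18
n=1,j=7: total = 18+7 = 25
n=2,j=3: total = 25+6 = 31
n=2,j=4: total = 31+8 = 39
n=2,j=5: total = 39+10 = 49
n=2,j=6: total = 49+12 = 61
n=2,j=7: total = 61+14 = 75
n=3,j=3: total = 75+9 = 84
n=3,j=4: total = 84+12 = 96
n=3,j=5: total = 96+15 = 111
n=3,j=6: total = 111+18 = 129
n=3,j=7: total = 129+21 = 150

150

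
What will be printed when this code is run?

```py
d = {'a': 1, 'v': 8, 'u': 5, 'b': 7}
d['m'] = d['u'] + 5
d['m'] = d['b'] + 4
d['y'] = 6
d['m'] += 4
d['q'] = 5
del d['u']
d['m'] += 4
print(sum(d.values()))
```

d['m'] = d['u']+5 = 10 → {'a': 1, 'v': 8, 'u': 5, 'b': 7, 'm': 10}
d['m'] = d['b']+4 = 11 → {'a': 1, 'v': 8, 'u': 5, 'b': 7, 'm': 11}
d['y'] = 6 → {'a': 1, 'v': 8, 'u': 5, 'b': 7, 'm': 11, 'y': 6}
d['m'] = 11+4 = 15 → {'a': 1, 'v': 8, 'u': 5, 'b': 7, 'm': 15, 'y': 6}
d['q'] = 5 → {'a': 1, 'v': 8, 'u': 5, 'b': 7, 'm': 15, 'y': 6, 'q': 5}
del 'u' → {'a': 1, 'v': 8, 'b': 7, 'm': 15, 'y': 6, 'q': 5}
d['m'] = 15+4 = 19 → {'a': 1, 'v': 8, 'b': 7, 'm': 19, 'y': 6, 'q': 5}
sum of values = 46

46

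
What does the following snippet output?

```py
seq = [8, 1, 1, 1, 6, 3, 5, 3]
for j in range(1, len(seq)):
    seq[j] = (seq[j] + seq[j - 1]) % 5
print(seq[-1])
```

j=1: seq[1] = (1+8)%5 = 4 → [8, 4, 1, 1, 6, 3, 5, 3]
j=2: seq[2] = (1+4)%5 = 0 → [8, 4, 0, 1, 6, 3, 5, 3]
j=3: seq[3] = (1+0)%5 = 1 → [8, 4, 0, 1, 6, 3, 5, 3]
j=4: seq[4] = (6+1)%5 = 2 → [8, 4, 0, 1, 2, 3, 5, 3]
j=5: seq[5] = (3+2)%5 = 0 → [8, 4, 0, 1, 2, 0, 5, 3]
j=6: seq[6] = (5+0)%5 = 0 → [8, 4, 0, 1, 2, 0, 0, 3]
j=7: seq[7] = (3+0)%5 = 3 → [8, 4, 0, 1, 2, 0, 0, 3]

3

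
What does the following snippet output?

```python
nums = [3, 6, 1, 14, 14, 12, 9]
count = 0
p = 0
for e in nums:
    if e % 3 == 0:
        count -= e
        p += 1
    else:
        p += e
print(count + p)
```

e=3: %3==0, count = 0-3 = -3; p=1
e=6: %3==0, count = (-3)-6 = -9; p=2
e=1: not %3==0; p=3
e=14: not %3==0; p=17
e=14: not %3==0; p=31
e=12: %3==0, count = (-9)-12 = -21; p=32
e=9: %3==0, count = (-21)-9 = -30; p=33
count+p = (-30)+33 = 3

3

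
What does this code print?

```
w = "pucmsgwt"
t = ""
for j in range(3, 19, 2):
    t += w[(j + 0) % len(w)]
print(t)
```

j=3: add w[3]='m' → 'm'
j=5: add w[5]='g' → 'mg'
j=7: add w[7]='t' → 'mgt'
j=9: add w[1]='u' → 'mgtu'
j=11: add w[3]='m' → 'mgtum'
j=13: add w[5]='g' → 'mgtumg'
j=15: add w[7]='t' → 'mgtumgt'
j=17: add w[1]='u' → 'mgtumgtu'

mgtumgtu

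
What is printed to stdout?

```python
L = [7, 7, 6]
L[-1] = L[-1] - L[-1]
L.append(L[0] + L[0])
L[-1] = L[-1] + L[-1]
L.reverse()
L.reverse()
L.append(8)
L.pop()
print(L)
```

[7, 7, 0, 28]

L[-1] = L[-1]-L[-1] = 6-6 = 0 → [7, 7, 0]
append L[0]+L[0] = 7+7 = 14 → [7, 7, 0, 14]
L[-1] = L[-1]+L[-1] = 14+14 = 28 → [7, 7, 0, 28]
reverse → [28, 0, 7, 7]
reverse → [7, 7, 0, 28]
append 8 → [7, 7, 0, 28, 8]
pop() removes 8 → [7, 7, 0, 28]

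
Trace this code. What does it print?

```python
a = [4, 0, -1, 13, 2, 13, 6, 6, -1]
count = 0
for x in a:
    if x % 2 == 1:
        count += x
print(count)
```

24

x=4: not odd
x=0: not odd
x=-1: odd, count = 0+(-1) = -1
x=13: odd, count = (-1)+13 = 12
x=2: not odd
x=13: odd, count = 12+13 = 25
x=6: not odd
x=6: not odd
x=-1: odd, count = 25+(-1) = 24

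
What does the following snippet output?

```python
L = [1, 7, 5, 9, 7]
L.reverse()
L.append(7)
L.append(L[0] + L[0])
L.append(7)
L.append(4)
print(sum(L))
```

reverse → [7, 9, 5, 7, 1]
append 7 → [7, 9, 5, 7, 1, 7]
append L[0]+L[0] = 7+7 = 14 → [7, 9, 5, 7, 1, 7, 14]
append 7 → [7, 9, 5, 7, 1, 7, 14, 7]
append 4 → [7, 9, 5, 7, 1, 7, 14, 7, 4]
sum = 61

61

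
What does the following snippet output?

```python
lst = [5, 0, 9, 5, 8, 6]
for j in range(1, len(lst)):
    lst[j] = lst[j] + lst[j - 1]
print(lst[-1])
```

33

j=1: lst[1] = 0+5 = 5 → [5, 5, 9, 5, 8, 6]
j=2: lst[2] = 9+5 = 14 → [5, 5, 14, 5, 8, 6]
j=3: lst[3] = 5+14 = 19 → [5, 5, 14, 19, 8, 6]
j=4: lst[4] = 8+19 = 27 → [5, 5, 14, 19, 27, 6]
j=5: lst[5] = 6+27 = 33 → [5, 5, 14, 19, 27, 33]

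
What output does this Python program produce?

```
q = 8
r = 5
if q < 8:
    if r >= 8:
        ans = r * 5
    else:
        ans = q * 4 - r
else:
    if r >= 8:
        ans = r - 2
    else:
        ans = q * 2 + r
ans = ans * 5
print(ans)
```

q=8, r=5
q < 8 is False; r >= 8 is False
→ ans = q * 2 + r = 21
ans = 21*5 = 105

105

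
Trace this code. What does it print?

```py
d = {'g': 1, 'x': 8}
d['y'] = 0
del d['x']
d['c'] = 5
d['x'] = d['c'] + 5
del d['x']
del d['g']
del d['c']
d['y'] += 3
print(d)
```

d['y'] = 0 → {'g': 1, 'x': 8, 'y': 0}
del 'x' → {'g': 1, 'y': 0}
d['c'] = 5 → {'g': 1, 'y': 0, 'c': 5}
d['x'] = d['c']+5 = 10 → {'g': 1, 'y': 0, 'c': 5, 'x': 10}
del 'x' → {'g': 1, 'y': 0, 'c': 5}
del 'g' → {'y': 0, 'c': 5}
del 'c' → {'y': 0}
d['y'] = 0+3 = 3 → {'y': 3}

{'y': 3}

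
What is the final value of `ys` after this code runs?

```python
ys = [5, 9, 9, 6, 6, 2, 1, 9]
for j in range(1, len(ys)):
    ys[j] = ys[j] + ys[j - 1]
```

[5, 14, 23, 29, 35, 37, 38, 47]

j=1: ys[1] = 9+5 = 14 → [5, 14, 9, 6, 6, 2, 1, 9]
j=2: ys[2] = 9+14 = 23 → [5, 14, 23, 6, 6, 2, 1, 9]
j=3: ys[3] = 6+23 = 29 → [5, 14, 23, 29, 6, 2, 1, 9]
j=4: ys[4] = 6+29 = 35 → [5, 14, 23, 29, 35, 2, 1, 9]
j=5: ys[5] = 2+35 = 37 → [5, 14, 23, 29, 35, 37, 1, 9]
j=6: ys[6] = 1+37 = 38 → [5, 14, 23, 29, 35, 37, 38, 9]
j=7: ys[7] = 9+38 = 47 → [5, 14, 23, 29, 35, 37, 38, 47]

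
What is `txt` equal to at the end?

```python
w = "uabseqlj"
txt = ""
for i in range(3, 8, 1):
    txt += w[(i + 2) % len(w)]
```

i=3: add w[5]='q' → 'q'
i=4: add w[6]='l' → 'ql'
i=5: add w[7]='j' → 'qlj'
i=6: add w[0]='u' → 'qlju'
i=7: add w[1]='a' → 'qljua'

'qljua'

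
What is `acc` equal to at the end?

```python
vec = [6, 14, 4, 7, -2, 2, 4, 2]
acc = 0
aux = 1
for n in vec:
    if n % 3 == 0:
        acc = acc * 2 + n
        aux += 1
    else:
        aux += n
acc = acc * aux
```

n=6: %3==0, acc = 0*2+6 = 6; aux=2
n=14: not %3==0; aux=16
n=4: not %3==0; aux=20
n=7: not %3==0; aux=27
n=-2: not %3==0; aux=25
n=2: not %3==0; aux=27
n=4: not %3==0; aux=31
n=2: not %3==0; aux=33
acc*aux = 6*33 = 198

198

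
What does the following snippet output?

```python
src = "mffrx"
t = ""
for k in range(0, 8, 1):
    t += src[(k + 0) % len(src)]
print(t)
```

k=0: add src[0]='m' → 'm'
k=1: add src[1]='f' → 'mf'
k=2: add src[2]='f' → 'mff'
k=3: add src[3]='r' → 'mffr'
k=4: add src[4]='x' → 'mffrx'
k=5: add src[0]='m' → 'mffrxm'
k=6: add src[1]='f' → 'mffrxmf'
k=7: add src[2]='f' → 'mffrxmff'

mffrxmff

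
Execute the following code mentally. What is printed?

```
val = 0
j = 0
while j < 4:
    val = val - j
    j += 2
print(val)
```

-2

j=0: val = 0-0 = 0
j=2: val = 0-2 = -2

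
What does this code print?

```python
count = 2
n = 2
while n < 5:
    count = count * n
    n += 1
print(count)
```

48

n=2: count = 2*2 = 4
n=3: count = 4*3 = 12
n=4: count = 12*4 = 48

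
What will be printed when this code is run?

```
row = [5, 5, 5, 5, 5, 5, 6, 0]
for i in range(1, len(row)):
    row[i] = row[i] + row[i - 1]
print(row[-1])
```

i=1: row[1] = 5+5 = 10 → [5, 10, 5, 5, 5, 5, 6, 0]
i=2: row[2] = 5+10 = 15 → [5, 10, 15, 5, 5, 5, 6, 0]
i=3: row[3] = 5+15 = 20 → [5, 10, 15, 20, 5, 5, 6, 0]
i=4: row[4] = 5+20 = 25 → [5, 10, 15, 20, 25, 5, 6, 0]
i=5: row[5] = 5+25 = 30 → [5, 10, 15, 20, 25, 30, 6, 0]
i=6: row[6] = 6+30 = 36 → [5, 10, 15, 20, 25, 30, 36, 0]
i=7: row[7] = 0+36 = 36 → [5, 10, 15, 20, 25, 30, 36, 36]

36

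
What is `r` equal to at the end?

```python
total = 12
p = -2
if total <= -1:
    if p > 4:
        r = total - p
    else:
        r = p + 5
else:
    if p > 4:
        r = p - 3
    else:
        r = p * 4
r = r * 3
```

-24

total=12, p=-2
total <= -1 is False; p > 4 is False
→ r = p * 4 = -8
r = (-8)*3 = -24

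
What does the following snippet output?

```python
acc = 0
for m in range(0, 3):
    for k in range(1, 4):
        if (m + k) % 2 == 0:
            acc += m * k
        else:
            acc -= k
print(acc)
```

-2

m=0,k=1: odd sum, acc = 0-1 = -1
m=0,k=2: even sum, acc = (-1)+0 = -1
m=0,k=3: odd sum, acc = (-1)-3 = -4
m=1,k=1: even sum, acc = (-4)+1 = -3
m=1,k=2: odd sum, acc = (-3)-2 = -5
m=1,k=3: even sum, acc = (-5)+3 = -2
m=2,k=1: odd sum, acc = (-2)-1 = -3
m=2,k=2: even sum, acc = (-3)+4 = 1
m=2,k=3: odd sum, acc = 1-3 = -2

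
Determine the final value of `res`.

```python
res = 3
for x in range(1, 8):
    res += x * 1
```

x=1: res = 3+1*1 = 4
x=2: res = 4+2*1 = 6
x=3: res = 6+3*1 = 9
x=4: res = 9+4*1 = 13
x=5: res = 13+5*1 = 18
x=6: res = 18+6*1 = 24
x=7: res = 24+7*1 = 31

31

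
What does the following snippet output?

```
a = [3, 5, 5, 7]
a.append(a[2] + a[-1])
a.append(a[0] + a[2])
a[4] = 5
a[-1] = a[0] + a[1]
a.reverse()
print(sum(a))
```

33

append a[2]+a[-1] = 5+7 = 12 → [3, 5, 5, 7, 12]
append a[0]+a[2] = 3+5 = 8 → [3, 5, 5, 7, 12, 8]
a[4] = 5 → [3, 5, 5, 7, 5, 8]
a[-1] = a[0]+a[1] = 3+5 = 8 → [3, 5, 5, 7, 5, 8]
reverse → [8, 5, 7, 5, 5, 3]
sum = 33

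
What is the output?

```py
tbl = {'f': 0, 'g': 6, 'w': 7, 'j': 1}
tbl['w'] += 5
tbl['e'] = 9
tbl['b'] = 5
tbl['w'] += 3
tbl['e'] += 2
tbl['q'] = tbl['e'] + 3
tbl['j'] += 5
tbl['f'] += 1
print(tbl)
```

{'f': 1, 'g': 6, 'w': 15, 'j': 6, 'e': 11, 'b': 5, 'q': 14}

tbl['w'] = 7+5 = 12 → {'f': 0, 'g': 6, 'w': 12, 'j': 1}
tbl['e'] = 9 → {'f': 0, 'g': 6, 'w': 12, 'j': 1, 'e': 9}
tbl['b'] = 5 → {'f': 0, 'g': 6, 'w': 12, 'j': 1, 'e': 9, 'b': 5}
tbl['w'] = 12+3 = 15 → {'f': 0, 'g': 6, 'w': 15, 'j': 1, 'e': 9, 'b': 5}
tbl['e'] = 9+2 = 11 → {'f': 0, 'g': 6, 'w': 15, 'j': 1, 'e': 11, 'b': 5}
tbl['q'] = tbl['e']+3 = 14 → {'f': 0, 'g': 6, 'w': 15, 'j': 1, 'e': 11, 'b': 5, 'q': 14}
tbl['j'] = 1+5 = 6 → {'f': 0, 'g': 6, 'w': 15, 'j': 6, 'e': 11, 'b': 5, 'q': 14}
tbl['f'] = 0+1 = 1 → {'f': 1, 'g': 6, 'w': 15, 'j': 6, 'e': 11, 'b': 5, 'q': 14}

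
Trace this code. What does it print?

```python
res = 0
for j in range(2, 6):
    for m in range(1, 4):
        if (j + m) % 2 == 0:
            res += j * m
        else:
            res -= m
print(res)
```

j=2,m=1: odd sum, res = 0-1 = -1
j=2,m=2: even sum, res = (-1)+4 = 3
j=2,m=3: odd sum, res = 3-3 = 0
j=3,m=1: even sum, res = 0+3 = 3
j=3,m=2: odd sum, res = 3-2 = 1
j=3,m=3: even sum, res = 1+9 = 10
j=4,m=1: odd sum, res = 10-1 = 9
j=4,m=2: even sum, res = 9+8 = 17
j=4,m=3: odd sum, res = 17-3 = 14
j=5,m=1: even sum, res = 14+5 = 19
j=5,m=2: odd sum, res = 19-2 = 17
j=5,m=3: even sum, res = 17+15 = 32

32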